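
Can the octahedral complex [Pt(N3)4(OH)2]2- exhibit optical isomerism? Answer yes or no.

no

In an octahedral complex each vertex has one trans partner and four cis neighbours.
The distinct arrangements are (2 in all): OH trans; OH cis.
Each arrangement has an internal mirror plane or centre of symmetry, so none is chiral.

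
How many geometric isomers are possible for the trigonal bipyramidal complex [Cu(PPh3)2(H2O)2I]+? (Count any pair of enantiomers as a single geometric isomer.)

Exhaustive case analysis gives 5 geometric isomers.

5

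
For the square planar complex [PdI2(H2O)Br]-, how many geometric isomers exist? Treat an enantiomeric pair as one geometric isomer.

2

A square has two trans pairs of vertices; adjacent vertices are cis.
Systematic placement gives 2 geometric isomers: I cis; I trans.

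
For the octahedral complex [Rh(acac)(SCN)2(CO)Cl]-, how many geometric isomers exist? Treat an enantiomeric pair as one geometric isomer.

4

In an octahedral complex each vertex has one trans partner and four cis neighbours.
Each acac is bidentate and must span two cis positions.
Working through the distinct placements yields 4 geometric isomers: SCN cis (3 arrangements, 2 chiral); SCN trans.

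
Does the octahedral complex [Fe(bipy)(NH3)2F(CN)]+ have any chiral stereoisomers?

yes

The six octahedral sites form three mutually perpendicular trans pairs.
Each bipy is bidentate and must span two cis positions.
There are 4 geometric isomers: NH3 cis (3 arrangements, 2 chiral); NH3 trans.
Of these, 2 lack any improper symmetry element and so occur as enantiomeric pairs, giving 4 + 2 = 6 stereoisomers in total.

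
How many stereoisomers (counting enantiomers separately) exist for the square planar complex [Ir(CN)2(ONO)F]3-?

The distinct arrangements are (2 in all): CN cis; CN trans.
Each arrangement has an internal mirror plane or centre of symmetry, so none is chiral.

2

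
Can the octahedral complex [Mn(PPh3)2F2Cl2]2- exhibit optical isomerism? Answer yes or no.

The six octahedral sites form three mutually perpendicular trans pairs.
There are 5 geometric isomers: PPh3 trans, F trans, Cl trans; PPh3 cis, F cis, Cl trans; PPh3 trans, F cis, Cl cis; PPh3 cis, F cis, Cl cis (chiral); PPh3 cis, F trans, Cl cis.
One of these lacks any improper symmetry element and so occurs as an enantiomeric pair, giving 5 + 1 = 6 stereoisomers in total.

yes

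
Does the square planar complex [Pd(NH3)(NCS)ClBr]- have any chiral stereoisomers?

no

A square has two trans pairs of vertices; adjacent vertices are cis.
The distinct arrangements are (3 in all): (Br/NCS trans, Cl/NH3 trans); (Br/NH3 trans, Cl/NCS trans); (Br/Cl trans, NCS/NH3 trans).
Each arrangement has an internal mirror plane or centre of symmetry, so none is chiral.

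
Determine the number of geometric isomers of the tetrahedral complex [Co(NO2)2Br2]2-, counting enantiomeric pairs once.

In a tetrahedral complex all four positions are equivalent and every pair of ligands is adjacent — there is no cis/trans distinction.
Only one geometric arrangement is possible.

1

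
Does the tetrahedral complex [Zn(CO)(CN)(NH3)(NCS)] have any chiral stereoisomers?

yes

All four vertices of a tetrahedron are equivalent and mutually adjacent, so cis/trans isomerism cannot arise.
Only one geometric arrangement is possible; it has no improper symmetry element, so it exists as a pair of enantiomers (2 stereoisomers).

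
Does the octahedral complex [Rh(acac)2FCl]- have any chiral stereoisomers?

yes

An octahedron has six vertices in three trans pairs; every non-trans pair is cis.
Each acac is bidentate and must span two cis positions.
The distinct arrangements are (2 in all): F and Cl mutually trans; F and Cl mutually cis (chiral).
One of these lacks any improper symmetry element and so occurs as an enantiomeric pair, giving 2 + 1 = 3 stereoisomers in total.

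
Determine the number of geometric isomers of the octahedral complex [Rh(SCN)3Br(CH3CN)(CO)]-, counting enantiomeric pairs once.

The six octahedral sites form three mutually perpendicular trans pairs.
The distinct arrangements are (4 in all): SCN mer (3 arrangements); SCN fac (chiral).

4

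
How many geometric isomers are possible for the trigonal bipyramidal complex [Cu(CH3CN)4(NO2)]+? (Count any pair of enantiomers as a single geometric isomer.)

2

In a trigonal bipyramid the two axial positions differ from the three equatorial ones.
The distinct arrangements are (2 in all): NO2 equatorial; NO2 axial.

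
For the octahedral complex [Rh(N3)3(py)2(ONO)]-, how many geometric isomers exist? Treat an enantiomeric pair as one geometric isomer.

An octahedron has six vertices in three trans pairs; every non-trans pair is cis.
There are 3 geometric isomers: N3 mer, py trans; N3 mer, py cis; N3 fac, py cis.

3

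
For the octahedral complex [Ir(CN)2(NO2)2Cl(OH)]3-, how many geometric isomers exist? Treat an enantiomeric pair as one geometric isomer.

In an octahedral complex each vertex has one trans partner and four cis neighbours.
The distinct arrangements are (6 in all): CN trans, NO2 cis; CN trans, NO2 trans; CN cis, NO2 cis (3 arrangements, 2 chiral); CN cis, NO2 trans.

6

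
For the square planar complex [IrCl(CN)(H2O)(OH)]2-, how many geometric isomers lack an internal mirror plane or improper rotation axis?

0

There are 3 geometric isomers: (CN/H2O trans, Cl/OH trans); (CN/OH trans, Cl/H2O trans); (CN/Cl trans, H2O/OH trans).
Each arrangement has an internal mirror plane or centre of symmetry, so none is chiral.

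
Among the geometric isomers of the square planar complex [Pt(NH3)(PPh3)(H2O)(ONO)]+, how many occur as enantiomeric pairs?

Working through the distinct placements yields 3 geometric isomers: (H2O/ONO trans, NH3/PPh3 trans); (H2O/PPh3 trans, NH3/ONO trans); (H2O/NH3 trans, ONO/PPh3 trans).
Each arrangement has an internal mirror plane or centre of symmetry, so none is chiral.

0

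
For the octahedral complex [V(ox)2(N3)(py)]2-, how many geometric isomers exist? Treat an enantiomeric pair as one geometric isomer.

The six octahedral sites form three mutually perpendicular trans pairs.
Each ox is bidentate and must span two cis positions.
The distinct arrangements are (2 in all): N3 and py mutually cis (chiral); N3 and py mutually trans.

2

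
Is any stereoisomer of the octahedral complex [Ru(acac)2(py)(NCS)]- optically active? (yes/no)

yes

Each acac is bidentate and must span two cis positions.
Working through the distinct placements yields 2 geometric isomers: py and NCS mutually cis (chiral); py and NCS mutually trans.
One of these lacks any improper symmetry element and so occurs as an enantiomeric pair, giving 2 + 1 = 3 stereoisomers in total.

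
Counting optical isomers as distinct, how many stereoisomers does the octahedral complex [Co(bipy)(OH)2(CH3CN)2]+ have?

The six octahedral sites form three mutually perpendicular trans pairs.
Each bipy is bidentate and must span two cis positions.
The distinct arrangements are (3 in all): OH cis, CH3CN trans; OH cis, CH3CN cis (chiral); OH trans, CH3CN cis.
One of these lacks any improper symmetry element and so occurs as an enantiomeric pair, giving 3 + 1 = 4 stereoisomers in total.

4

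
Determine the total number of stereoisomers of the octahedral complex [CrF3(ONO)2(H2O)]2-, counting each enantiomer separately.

3

In an octahedral complex each vertex has one trans partner and four cis neighbours.
Working through the distinct placements yields 3 geometric isomers: F mer, ONO trans; F mer, ONO cis; F fac, ONO cis.
Each arrangement has an internal mirror plane or centre of symmetry, so none is chiral.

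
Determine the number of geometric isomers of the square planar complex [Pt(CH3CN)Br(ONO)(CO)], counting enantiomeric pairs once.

A square has two trans pairs of vertices; adjacent vertices are cis.
Systematic placement gives 3 geometric isomers: (Br/CO trans, CH3CN/ONO trans); (Br/ONO trans, CH3CN/CO trans); (Br/CH3CN trans, CO/ONO trans).

3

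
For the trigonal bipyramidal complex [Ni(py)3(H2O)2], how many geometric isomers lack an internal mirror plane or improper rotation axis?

The distinct arrangements are (3 in all): H2O both axial; H2O one axial, one equatorial; H2O both equatorial.
Each arrangement has an internal mirror plane or centre of symmetry, so none is chiral.

0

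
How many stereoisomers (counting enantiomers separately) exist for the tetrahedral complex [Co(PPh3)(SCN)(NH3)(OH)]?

In a tetrahedral complex all four positions are equivalent and every pair of ligands is adjacent — there is no cis/trans distinction.
Only one geometric arrangement is possible; it has no improper symmetry element, so it exists as a pair of enantiomers (2 stereoisomers).

2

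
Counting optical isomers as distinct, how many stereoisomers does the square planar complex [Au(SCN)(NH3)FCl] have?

3

A square has two trans pairs of vertices; adjacent vertices are cis.
Working through the distinct placements yields 3 geometric isomers: (Cl/NH3 trans, F/SCN trans); (Cl/SCN trans, F/NH3 trans); (Cl/F trans, NH3/SCN trans).
Each arrangement has an internal mirror plane or centre of symmetry, so none is chiral.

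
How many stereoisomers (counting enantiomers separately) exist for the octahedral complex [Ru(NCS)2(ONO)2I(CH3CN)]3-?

An octahedron has six vertices in three trans pairs; every non-trans pair is cis.
Systematic placement gives 6 geometric isomers: NCS trans, ONO trans; NCS cis, ONO cis (3 arrangements, 2 chiral); NCS cis, ONO trans; NCS trans, ONO cis.
Of these, 2 lack any improper symmetry element and so occur as enantiomeric pairs, giving 6 + 2 = 8 stereoisomers in total.

8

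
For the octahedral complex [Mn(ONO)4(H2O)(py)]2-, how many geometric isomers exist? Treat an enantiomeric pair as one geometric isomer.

An octahedron has six vertices in three trans pairs; every non-trans pair is cis.
Systematic placement gives 2 geometric isomers: H2O and py mutually cis; H2O and py mutually trans.

2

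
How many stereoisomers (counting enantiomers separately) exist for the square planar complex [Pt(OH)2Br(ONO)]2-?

2

There are 2 geometric isomers: OH cis; OH trans.
Each arrangement has an internal mirror plane or centre of symmetry, so none is chiral.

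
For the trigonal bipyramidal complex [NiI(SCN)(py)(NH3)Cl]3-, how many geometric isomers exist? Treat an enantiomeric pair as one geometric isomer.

10

In a trigonal bipyramid the two axial positions differ from the three equatorial ones.
Systematic enumeration (placing each ligand type in turn and discarding arrangements equivalent by rotation or reflection) gives 10 geometric isomers.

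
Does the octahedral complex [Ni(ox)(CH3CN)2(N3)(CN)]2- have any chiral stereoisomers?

yes

In an octahedral complex each vertex has one trans partner and four cis neighbours.
Each ox is bidentate and must span two cis positions.
The distinct arrangements are (4 in all): CH3CN trans; CH3CN cis (3 arrangements, 2 chiral).
Of these, 2 lack any improper symmetry element and so occur as enantiomeric pairs, giving 4 + 2 = 6 stereoisomers in total.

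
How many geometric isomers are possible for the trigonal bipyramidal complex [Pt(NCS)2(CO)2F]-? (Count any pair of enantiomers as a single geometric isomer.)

Placing the ligands in turn and identifying arrangements related by rotation or reflection leaves 5 distinct geometric isomers.

5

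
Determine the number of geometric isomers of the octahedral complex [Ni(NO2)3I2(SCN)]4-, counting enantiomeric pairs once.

3

In an octahedral complex each vertex has one trans partner and four cis neighbours.
There are 3 geometric isomers: NO2 mer, I trans; NO2 fac, I cis; NO2 mer, I cis.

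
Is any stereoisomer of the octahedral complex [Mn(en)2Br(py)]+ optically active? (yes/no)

The six octahedral sites form three mutually perpendicular trans pairs.
Each en is bidentate and must span two cis positions.
Systematic placement gives 2 geometric isomers: Br and py mutually cis (chiral); Br and py mutually trans.
One of these lacks any improper symmetry element and so occurs as an enantiomeric pair, giving 2 + 1 = 3 stereoisomers in total.

yes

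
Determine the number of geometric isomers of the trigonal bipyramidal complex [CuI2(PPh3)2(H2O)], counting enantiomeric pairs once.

5

A trigonal bipyramid has two axial and three equatorial sites, which are chemically inequivalent.
Placing the ligands in turn and identifying arrangements related by rotation or reflection leaves 5 distinct geometric isomers.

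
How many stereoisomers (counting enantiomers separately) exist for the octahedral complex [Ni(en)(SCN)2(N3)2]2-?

4

An octahedron has six vertices in three trans pairs; every non-trans pair is cis.
Each en is bidentate and must span two cis positions.
Working through the distinct placements yields 3 geometric isomers: SCN cis, N3 trans; SCN cis, N3 cis (chiral); SCN trans, N3 cis.
One of these lacks any improper symmetry element and so occurs as an enantiomeric pair, giving 3 + 1 = 4 stereoisomers in total.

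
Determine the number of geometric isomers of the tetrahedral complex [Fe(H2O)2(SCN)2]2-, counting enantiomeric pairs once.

All four vertices of a tetrahedron are equivalent and mutually adjacent, so cis/trans isomerism cannot arise.
Only one geometric arrangement is possible.

1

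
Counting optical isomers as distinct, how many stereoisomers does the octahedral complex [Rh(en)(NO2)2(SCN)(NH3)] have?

In an octahedral complex each vertex has one trans partner and four cis neighbours.
Each en is bidentate and must span two cis positions.
Systematic placement gives 4 geometric isomers: NO2 cis (3 arrangements, 2 chiral); NO2 trans.
Of these, 2 lack any improper symmetry element and so occur as enantiomeric pairs, giving 4 + 2 = 6 stereoisomers in total.

6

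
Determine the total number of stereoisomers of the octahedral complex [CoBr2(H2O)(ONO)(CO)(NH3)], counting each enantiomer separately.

15

Exhaustive case analysis gives 9 geometric isomers.
Of these, 6 lack any improper symmetry element and so occur as enantiomeric pairs, giving 9 + 6 = 15 stereoisomers in total.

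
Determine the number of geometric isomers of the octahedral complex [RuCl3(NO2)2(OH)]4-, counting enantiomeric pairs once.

An octahedron has six vertices in three trans pairs; every non-trans pair is cis.
There are 3 geometric isomers: Cl mer, NO2 cis; Cl mer, NO2 trans; Cl fac, NO2 cis.

3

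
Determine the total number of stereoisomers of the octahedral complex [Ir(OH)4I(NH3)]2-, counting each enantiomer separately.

The six octahedral sites form three mutually perpendicular trans pairs.
There are 2 geometric isomers: I and NH3 mutually trans; I and NH3 mutually cis.
Each arrangement has an internal mirror plane or centre of symmetry, so none is chiral.

2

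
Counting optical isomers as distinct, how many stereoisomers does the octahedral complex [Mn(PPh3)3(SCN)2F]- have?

The six octahedral sites form three mutually perpendicular trans pairs.
Systematic placement gives 3 geometric isomers: PPh3 mer, SCN trans; PPh3 fac, SCN cis; PPh3 mer, SCN cis.
Each arrangement has an internal mirror plane or centre of symmetry, so none is chiral.

3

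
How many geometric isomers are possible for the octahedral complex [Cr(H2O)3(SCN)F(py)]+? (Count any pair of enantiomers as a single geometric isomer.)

In an octahedral complex each vertex has one trans partner and four cis neighbours.
The distinct arrangements are (4 in all): H2O mer (3 arrangements); H2O fac (chiral).

4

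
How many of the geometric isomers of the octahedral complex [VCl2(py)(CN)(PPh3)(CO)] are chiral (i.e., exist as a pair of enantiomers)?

The six octahedral sites form three mutually perpendicular trans pairs.
Systematic enumeration (placing each ligand type in turn and discarding arrangements equivalent by rotation or reflection) gives 9 geometric isomers.
Of these, 6 lack any improper symmetry element and so occur as enantiomeric pairs, giving 9 + 6 = 15 stereoisomers in total.

6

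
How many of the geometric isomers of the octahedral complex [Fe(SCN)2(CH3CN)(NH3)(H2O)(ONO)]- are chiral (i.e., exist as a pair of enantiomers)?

An octahedron has six vertices in three trans pairs; every non-trans pair is cis.
Exhaustive case analysis gives 9 geometric isomers.
Of these, 6 lack any improper symmetry element and so occur as enantiomeric pairs, giving 9 + 6 = 15 stereoisomers in total.

6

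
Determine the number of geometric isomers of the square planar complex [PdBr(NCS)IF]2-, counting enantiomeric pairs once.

The distinct arrangements are (3 in all): (Br/I trans, F/NCS trans); (Br/NCS trans, F/I trans); (Br/F trans, I/NCS trans).

3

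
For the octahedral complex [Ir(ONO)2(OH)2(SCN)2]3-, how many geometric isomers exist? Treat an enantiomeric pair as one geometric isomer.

In an octahedral complex each vertex has one trans partner and four cis neighbours.
The distinct arrangements are (5 in all): ONO trans, OH trans, SCN trans; ONO cis, OH trans, SCN cis; ONO cis, OH cis, SCN trans; ONO cis, OH cis, SCN cis (chiral); ONO trans, OH cis, SCN cis.

5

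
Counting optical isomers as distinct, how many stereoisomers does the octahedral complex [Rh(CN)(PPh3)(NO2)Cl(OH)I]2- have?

The six octahedral sites form three mutually perpendicular trans pairs.
Exhaustive case analysis gives 15 geometric isomers.
Of these, 15 lack any improper symmetry element and so occur as enantiomeric pairs, giving 15 + 15 = 30 stereoisomers in total.

30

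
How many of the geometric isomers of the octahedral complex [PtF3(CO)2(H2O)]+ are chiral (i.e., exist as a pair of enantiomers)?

An octahedron has six vertices in three trans pairs; every non-trans pair is cis.
The distinct arrangements are (3 in all): F mer, CO trans; F fac, CO cis; F mer, CO cis.
Each arrangement has an internal mirror plane or centre of symmetry, so none is chiral.

0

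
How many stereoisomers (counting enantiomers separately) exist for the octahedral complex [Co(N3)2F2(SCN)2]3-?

6

An octahedron has six vertices in three trans pairs; every non-trans pair is cis.
The distinct arrangements are (5 in all): N3 trans, F trans, SCN trans; N3 cis, F trans, SCN cis; N3 cis, F cis, SCN trans; N3 cis, F cis, SCN cis (chiral); N3 trans, F cis, SCN cis.
One of these lacks any improper symmetry element and so occurs as an enantiomeric pair, giving 5 + 1 = 6 stereoisomers in total.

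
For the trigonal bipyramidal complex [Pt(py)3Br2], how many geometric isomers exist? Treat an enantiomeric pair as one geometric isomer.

A trigonal bipyramid has two axial and three equatorial sites, which are chemically inequivalent.
There are 3 geometric isomers: Br both axial; Br one axial, one equatorial; Br both equatorial.

3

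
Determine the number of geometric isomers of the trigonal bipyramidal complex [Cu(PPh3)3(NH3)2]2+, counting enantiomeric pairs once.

A trigonal bipyramid has two axial and three equatorial sites, which are chemically inequivalent.
There are 3 geometric isomers: NH3 both axial; NH3 one axial, one equatorial; NH3 both equatorial.

3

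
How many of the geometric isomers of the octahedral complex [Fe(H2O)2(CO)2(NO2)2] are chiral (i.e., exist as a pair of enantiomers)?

In an octahedral complex each vertex has one trans partner and four cis neighbours.
There are 5 geometric isomers: H2O trans, CO trans, NO2 trans; H2O cis, CO trans, NO2 cis; H2O cis, CO cis, NO2 trans; H2O cis, CO cis, NO2 cis (chiral); H2O trans, CO cis, NO2 cis.
One of these lacks any improper symmetry element and so occurs as an enantiomeric pair, giving 5 + 1 = 6 stereoisomers in total.

1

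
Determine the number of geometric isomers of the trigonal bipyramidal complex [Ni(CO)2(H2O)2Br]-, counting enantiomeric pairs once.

5

Placing the ligands in turn and identifying arrangements related by rotation or reflection leaves 5 distinct geometric isomers.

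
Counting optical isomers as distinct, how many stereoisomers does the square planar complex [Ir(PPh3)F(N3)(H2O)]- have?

In a square planar complex each vertex has one trans partner and two cis neighbours.
Systematic placement gives 3 geometric isomers: (F/N3 trans, H2O/PPh3 trans); (F/PPh3 trans, H2O/N3 trans); (F/H2O trans, N3/PPh3 trans).
Each arrangement has an internal mirror plane or centre of symmetry, so none is chiral.

3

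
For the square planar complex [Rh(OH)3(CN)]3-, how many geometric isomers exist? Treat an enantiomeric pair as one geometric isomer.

In a square planar complex each vertex has one trans partner and two cis neighbours.
Only one geometric arrangement is possible.

1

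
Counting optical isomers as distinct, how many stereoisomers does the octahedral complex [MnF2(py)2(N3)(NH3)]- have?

8

The six octahedral sites form three mutually perpendicular trans pairs.
Systematic placement gives 6 geometric isomers: F trans, py trans; F trans, py cis; F cis, py trans; F cis, py cis (3 arrangements, 2 chiral).
Of these, 2 lack any improper symmetry element and so occur as enantiomeric pairs, giving 6 + 2 = 8 stereoisomers in total.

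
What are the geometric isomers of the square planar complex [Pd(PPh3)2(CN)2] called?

cis and trans

A square has two trans pairs of vertices; adjacent vertices are cis.
Working through the distinct placements yields 2 geometric isomers: PPh3 cis; PPh3 trans.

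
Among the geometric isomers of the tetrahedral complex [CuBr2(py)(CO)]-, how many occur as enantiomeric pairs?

All four vertices of a tetrahedron are equivalent and mutually adjacent, so cis/trans isomerism cannot arise.
Only one geometric arrangement is possible.

0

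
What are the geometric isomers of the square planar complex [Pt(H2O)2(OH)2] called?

In a square planar complex each vertex has one trans partner and two cis neighbours.
Systematic placement gives 2 geometric isomers: H2O cis; H2O trans.

cis and trans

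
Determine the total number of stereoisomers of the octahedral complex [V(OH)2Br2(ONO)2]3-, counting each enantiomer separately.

6

An octahedron has six vertices in three trans pairs; every non-trans pair is cis.
Working through the distinct placements yields 5 geometric isomers: OH trans, Br trans, ONO trans; OH cis, Br trans, ONO cis; OH cis, Br cis, ONO trans; OH cis, Br cis, ONO cis (chiral); OH trans, Br cis, ONO cis.
One of these lacks any improper symmetry element and so occurs as an enantiomeric pair, giving 5 + 1 = 6 stereoisomers in total.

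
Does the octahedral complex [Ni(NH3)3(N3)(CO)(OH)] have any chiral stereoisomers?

yes

An octahedron has six vertices in three trans pairs; every non-trans pair is cis.
There are 4 geometric isomers: NH3 mer (3 arrangements); NH3 fac (chiral).
One of these lacks any improper symmetry element and so occurs as an enantiomeric pair, giving 4 + 1 = 5 stereoisomers in total.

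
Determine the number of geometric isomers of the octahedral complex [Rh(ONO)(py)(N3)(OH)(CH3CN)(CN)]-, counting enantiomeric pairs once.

An octahedron has six vertices in three trans pairs; every non-trans pair is cis.
Systematic enumeration (placing each ligand type in turn and discarding arrangements equivalent by rotation or reflection) gives 15 geometric isomers.

15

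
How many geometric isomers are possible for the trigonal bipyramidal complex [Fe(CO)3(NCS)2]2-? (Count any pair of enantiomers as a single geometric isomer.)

A trigonal bipyramid has two axial and three equatorial sites, which are chemically inequivalent.
There are 3 geometric isomers: NCS both equatorial; NCS one axial, one equatorial; NCS both axial.

3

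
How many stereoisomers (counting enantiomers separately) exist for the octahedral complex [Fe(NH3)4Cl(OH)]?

In an octahedral complex each vertex has one trans partner and four cis neighbours.
Systematic placement gives 2 geometric isomers: Cl and OH mutually cis; Cl and OH mutually trans.
Each arrangement has an internal mirror plane or centre of symmetry, so none is chiral.

2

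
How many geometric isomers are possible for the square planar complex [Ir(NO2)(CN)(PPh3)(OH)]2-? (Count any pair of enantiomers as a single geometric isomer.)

The distinct arrangements are (3 in all): (CN/OH trans, NO2/PPh3 trans); (CN/PPh3 trans, NO2/OH trans); (CN/NO2 trans, OH/PPh3 trans).

3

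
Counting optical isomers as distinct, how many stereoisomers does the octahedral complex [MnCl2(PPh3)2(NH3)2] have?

Systematic placement gives 5 geometric isomers: Cl trans, PPh3 trans, NH3 trans; Cl trans, PPh3 cis, NH3 cis; Cl cis, PPh3 trans, NH3 cis; Cl cis, PPh3 cis, NH3 cis (chiral); Cl cis, PPh3 cis, NH3 trans.
One of these lacks any improper symmetry element and so occurs as an enantiomeric pair, giving 5 + 1 = 6 stereoisomers in total.

6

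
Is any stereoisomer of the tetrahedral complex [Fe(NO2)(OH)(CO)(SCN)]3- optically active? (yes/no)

In a tetrahedral complex all four positions are equivalent and every pair of ligands is adjacent — there is no cis/trans distinction.
Only one geometric arrangement is possible; it has no improper symmetry element, so it exists as a pair of enantiomers (2 stereoisomers).

yes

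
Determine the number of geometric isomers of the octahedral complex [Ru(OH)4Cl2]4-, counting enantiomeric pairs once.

An octahedron has six vertices in three trans pairs; every non-trans pair is cis.
Working through the distinct placements yields 2 geometric isomers: Cl trans; Cl cis.

2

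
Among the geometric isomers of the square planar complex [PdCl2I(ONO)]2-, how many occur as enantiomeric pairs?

Systematic placement gives 2 geometric isomers: Cl cis; Cl trans.
Each arrangement has an internal mirror plane or centre of symmetry, so none is chiral.

0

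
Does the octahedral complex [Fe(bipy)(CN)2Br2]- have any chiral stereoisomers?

yes

An octahedron has six vertices in three trans pairs; every non-trans pair is cis.
Each bipy is bidentate and must span two cis positions.
Systematic placement gives 3 geometric isomers: CN cis, Br trans; CN cis, Br cis (chiral); CN trans, Br cis.
One of these lacks any improper symmetry element and so occurs as an enantiomeric pair, giving 3 + 1 = 4 stereoisomers in total.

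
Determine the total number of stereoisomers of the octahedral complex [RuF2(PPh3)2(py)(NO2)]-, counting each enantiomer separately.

In an octahedral complex each vertex has one trans partner and four cis neighbours.
Working through the distinct placements yields 6 geometric isomers: F trans, PPh3 cis; F trans, PPh3 trans; F cis, PPh3 cis (3 arrangements, 2 chiral); F cis, PPh3 trans.
Of these, 2 lack any improper symmetry element and so occur as enantiomeric pairs, giving 6 + 2 = 8 stereoisomers in total.

8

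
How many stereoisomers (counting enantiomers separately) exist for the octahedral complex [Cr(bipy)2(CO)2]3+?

In an octahedral complex each vertex has one trans partner and four cis neighbours.
Each bipy is bidentate and must span two cis positions.
There are 2 geometric isomers: CO trans; CO cis (chiral).
One of these lacks any improper symmetry element and so occurs as an enantiomeric pair, giving 2 + 1 = 3 stereoisomers in total.

3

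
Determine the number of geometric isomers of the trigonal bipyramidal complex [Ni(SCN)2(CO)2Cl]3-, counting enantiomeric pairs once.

5

A trigonal bipyramid has two axial and three equatorial sites, which are chemically inequivalent.
Systematic enumeration (placing each ligand type in turn and discarding arrangements equivalent by rotation or reflection) gives 5 geometric isomers.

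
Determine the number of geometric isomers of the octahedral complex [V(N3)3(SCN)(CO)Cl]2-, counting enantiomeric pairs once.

The distinct arrangements are (4 in all): N3 mer (3 arrangements); N3 fac (chiral).

4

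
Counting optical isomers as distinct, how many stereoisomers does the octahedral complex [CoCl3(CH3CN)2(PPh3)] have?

3

In an octahedral complex each vertex has one trans partner and four cis neighbours.
Systematic placement gives 3 geometric isomers: Cl mer, CH3CN trans; Cl fac, CH3CN cis; Cl mer, CH3CN cis.
Each arrangement has an internal mirror plane or centre of symmetry, so none is chiral.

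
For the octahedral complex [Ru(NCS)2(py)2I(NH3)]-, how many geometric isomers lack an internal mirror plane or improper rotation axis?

2

In an octahedral complex each vertex has one trans partner and four cis neighbours.
Systematic placement gives 6 geometric isomers: NCS cis, py trans; NCS cis, py cis (3 arrangements, 2 chiral); NCS trans, py trans; NCS trans, py cis.
Of these, 2 lack any improper symmetry element and so occur as enantiomeric pairs, giving 6 + 2 = 8 stereoisomers in total.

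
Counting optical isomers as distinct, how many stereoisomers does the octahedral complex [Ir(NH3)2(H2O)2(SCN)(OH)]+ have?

8

In an octahedral complex each vertex has one trans partner and four cis neighbours.
Systematic placement gives 6 geometric isomers: NH3 trans, H2O trans; NH3 cis, H2O trans; NH3 cis, H2O cis (3 arrangements, 2 chiral); NH3 trans, H2O cis.
Of these, 2 lack any improper symmetry element and so occur as enantiomeric pairs, giving 6 + 2 = 8 stereoisomers in total.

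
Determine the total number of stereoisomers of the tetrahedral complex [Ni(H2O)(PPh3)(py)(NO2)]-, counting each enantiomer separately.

In a tetrahedral complex all four positions are equivalent and every pair of ligands is adjacent — there is no cis/trans distinction.
Only one geometric arrangement is possible; it has no improper symmetry element, so it exists as a pair of enantiomers (2 stereoisomers).

2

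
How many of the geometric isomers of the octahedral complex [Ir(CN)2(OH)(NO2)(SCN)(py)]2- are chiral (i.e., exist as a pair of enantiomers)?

In an octahedral complex each vertex has one trans partner and four cis neighbours.
Systematic enumeration (placing each ligand type in turn and discarding arrangements equivalent by rotation or reflection) gives 9 geometric isomers.
Of these, 6 lack any improper symmetry element and so occur as enantiomeric pairs, giving 9 + 6 = 15 stereoisomers in total.

6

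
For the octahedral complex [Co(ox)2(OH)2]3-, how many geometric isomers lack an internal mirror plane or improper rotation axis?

1

In an octahedral complex each vertex has one trans partner and four cis neighbours.
Each ox is bidentate and must span two cis positions.
The distinct arrangements are (2 in all): OH trans; OH cis (chiral).
One of these lacks any improper symmetry element and so occurs as an enantiomeric pair, giving 2 + 1 = 3 stereoisomers in total.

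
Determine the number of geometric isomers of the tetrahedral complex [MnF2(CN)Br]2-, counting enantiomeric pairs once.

1

In a tetrahedral complex all four positions are equivalent and every pair of ligands is adjacent — there is no cis/trans distinction.
Only one geometric arrangement is possible.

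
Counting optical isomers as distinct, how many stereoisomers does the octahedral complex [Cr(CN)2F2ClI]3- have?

8

The six octahedral sites form three mutually perpendicular trans pairs.
The distinct arrangements are (6 in all): CN trans, F cis; CN trans, F trans; CN cis, F cis (3 arrangements, 2 chiral); CN cis, F trans.
Of these, 2 lack any improper symmetry element and so occur as enantiomeric pairs, giving 6 + 2 = 8 stereoisomers in total.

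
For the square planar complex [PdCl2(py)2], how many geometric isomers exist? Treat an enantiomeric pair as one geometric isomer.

2

In a square planar complex each vertex has one trans partner and two cis neighbours.
The distinct arrangements are (2 in all): Cl cis; Cl trans.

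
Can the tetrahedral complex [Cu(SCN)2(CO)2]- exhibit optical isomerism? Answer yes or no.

no

All four vertices of a tetrahedron are equivalent and mutually adjacent, so cis/trans isomerism cannot arise.
Only one geometric arrangement is possible.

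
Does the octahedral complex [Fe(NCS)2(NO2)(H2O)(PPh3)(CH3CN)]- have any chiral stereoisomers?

In an octahedral complex each vertex has one trans partner and four cis neighbours.
Systematic enumeration (placing each ligand type in turn and discarding arrangements equivalent by rotation or reflection) gives 9 geometric isomers.
Of these, 6 lack any improper symmetry element and so occur as enantiomeric pairs, giving 9 + 6 = 15 stereoisomers in total.

yes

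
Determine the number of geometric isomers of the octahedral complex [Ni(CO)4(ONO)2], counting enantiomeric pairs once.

2

In an octahedral complex each vertex has one trans partner and four cis neighbours.
There are 2 geometric isomers: ONO trans; ONO cis.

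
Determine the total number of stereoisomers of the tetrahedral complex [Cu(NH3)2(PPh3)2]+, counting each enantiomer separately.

All four vertices of a tetrahedron are equivalent and mutually adjacent, so cis/trans isomerism cannot arise.
Only one geometric arrangement is possible.

1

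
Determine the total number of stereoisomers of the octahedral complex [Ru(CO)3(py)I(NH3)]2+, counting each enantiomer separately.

The six octahedral sites form three mutually perpendicular trans pairs.
Working through the distinct placements yields 4 geometric isomers: CO mer (3 arrangements); CO fac (chiral).
One of these lacks any improper symmetry element and so occurs as an enantiomeric pair, giving 4 + 1 = 5 stereoisomers in total.

5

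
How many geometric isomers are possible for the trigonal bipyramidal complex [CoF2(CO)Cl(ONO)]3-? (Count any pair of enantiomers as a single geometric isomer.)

A trigonal bipyramid has two axial and three equatorial sites, which are chemically inequivalent.
Systematic enumeration (placing each ligand type in turn and discarding arrangements equivalent by rotation or reflection) gives 7 geometric isomers.

7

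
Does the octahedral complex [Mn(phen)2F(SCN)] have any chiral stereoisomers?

The six octahedral sites form three mutually perpendicular trans pairs.
Each phen is bidentate and must span two cis positions.
There are 2 geometric isomers: F and SCN mutually trans; F and SCN mutually cis (chiral).
One of these lacks any improper symmetry element and so occurs as an enantiomeric pair, giving 2 + 1 = 3 stereoisomers in total.

yes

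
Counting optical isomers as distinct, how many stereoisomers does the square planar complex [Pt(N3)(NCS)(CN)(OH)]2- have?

3

In a square planar complex each vertex has one trans partner and two cis neighbours.
There are 3 geometric isomers: (CN/NCS trans, N3/OH trans); (CN/OH trans, N3/NCS trans); (CN/N3 trans, NCS/OH trans).
Each arrangement has an internal mirror plane or centre of symmetry, so none is chiral.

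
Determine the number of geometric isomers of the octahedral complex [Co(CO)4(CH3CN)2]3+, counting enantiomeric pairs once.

2

Systematic placement gives 2 geometric isomers: CH3CN trans; CH3CN cis.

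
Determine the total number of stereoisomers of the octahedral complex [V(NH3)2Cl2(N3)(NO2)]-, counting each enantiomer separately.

8

In an octahedral complex each vertex has one trans partner and four cis neighbours.
The distinct arrangements are (6 in all): NH3 cis, Cl trans; NH3 trans, Cl trans; NH3 cis, Cl cis (3 arrangements, 2 chiral); NH3 trans, Cl cis.
Of these, 2 lack any improper symmetry element and so occur as enantiomeric pairs, giving 6 + 2 = 8 stereoisomers in total.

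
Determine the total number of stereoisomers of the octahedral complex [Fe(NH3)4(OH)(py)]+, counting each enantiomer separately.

Working through the distinct placements yields 2 geometric isomers: OH and py mutually trans; OH and py mutually cis.
Each arrangement has an internal mirror plane or centre of symmetry, so none is chiral.

2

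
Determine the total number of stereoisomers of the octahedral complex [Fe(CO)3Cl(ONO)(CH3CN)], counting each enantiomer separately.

In an octahedral complex each vertex has one trans partner and four cis neighbours.
Working through the distinct placements yields 4 geometric isomers: CO mer (3 arrangements); CO fac (chiral).
One of these lacks any improper symmetry element and so occurs as an enantiomeric pair, giving 4 + 1 = 5 stereoisomers in total.

5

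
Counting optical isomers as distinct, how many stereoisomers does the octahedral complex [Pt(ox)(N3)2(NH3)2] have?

4

The six octahedral sites form three mutually perpendicular trans pairs.
Each ox is bidentate and must span two cis positions.
Systematic placement gives 3 geometric isomers: N3 trans, NH3 cis; N3 cis, NH3 cis (chiral); N3 cis, NH3 trans.
One of these lacks any improper symmetry element and so occurs as an enantiomeric pair, giving 3 + 1 = 4 stereoisomers in total.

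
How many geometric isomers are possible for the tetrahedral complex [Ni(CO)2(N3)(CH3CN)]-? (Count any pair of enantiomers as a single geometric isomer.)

1

Only one geometric arrangement is possible.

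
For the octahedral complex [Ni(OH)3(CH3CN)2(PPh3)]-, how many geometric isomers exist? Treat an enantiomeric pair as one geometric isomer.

3

Working through the distinct placements yields 3 geometric isomers: OH mer, CH3CN trans; OH fac, CH3CN cis; OH mer, CH3CN cis.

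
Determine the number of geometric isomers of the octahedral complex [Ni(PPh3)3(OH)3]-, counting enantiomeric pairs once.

In an octahedral complex each vertex has one trans partner and four cis neighbours.
Systematic placement gives 2 geometric isomers: PPh3 mer; PPh3 fac.

2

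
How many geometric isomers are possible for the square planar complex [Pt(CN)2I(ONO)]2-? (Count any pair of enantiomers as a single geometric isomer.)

2

A square has two trans pairs of vertices; adjacent vertices are cis.
There are 2 geometric isomers: CN cis; CN trans.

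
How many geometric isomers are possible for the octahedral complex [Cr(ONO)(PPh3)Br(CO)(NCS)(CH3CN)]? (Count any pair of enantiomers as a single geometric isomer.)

In an octahedral complex each vertex has one trans partner and four cis neighbours.
Placing the ligands in turn and identifying arrangements related by rotation or reflection leaves 15 distinct geometric isomers.

15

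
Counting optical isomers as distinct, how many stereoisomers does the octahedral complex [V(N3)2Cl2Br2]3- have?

The six octahedral sites form three mutually perpendicular trans pairs.
There are 5 geometric isomers: N3 trans, Cl trans, Br trans; N3 cis, Cl cis, Br trans; N3 trans, Cl cis, Br cis; N3 cis, Cl cis, Br cis (chiral); N3 cis, Cl trans, Br cis.
One of these lacks any improper symmetry element and so occurs as an enantiomeric pair, giving 5 + 1 = 6 stereoisomers in total.

6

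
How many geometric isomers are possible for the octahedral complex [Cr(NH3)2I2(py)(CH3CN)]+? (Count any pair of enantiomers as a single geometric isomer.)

An octahedron has six vertices in three trans pairs; every non-trans pair is cis.
Working through the distinct placements yields 6 geometric isomers: NH3 cis, I cis (3 arrangements, 2 chiral); NH3 trans, I cis; NH3 cis, I trans; NH3 trans, I trans.

6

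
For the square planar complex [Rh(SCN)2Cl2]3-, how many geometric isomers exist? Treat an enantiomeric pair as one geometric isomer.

2

In a square planar complex each vertex has one trans partner and two cis neighbours.
Systematic placement gives 2 geometric isomers: SCN cis; SCN trans.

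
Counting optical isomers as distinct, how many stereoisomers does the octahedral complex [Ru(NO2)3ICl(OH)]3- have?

5

In an octahedral complex each vertex has one trans partner and four cis neighbours.
Working through the distinct placements yields 4 geometric isomers: NO2 mer (3 arrangements); NO2 fac (chiral).
One of these lacks any improper symmetry element and so occurs as an enantiomeric pair, giving 4 + 1 = 5 stereoisomers in total.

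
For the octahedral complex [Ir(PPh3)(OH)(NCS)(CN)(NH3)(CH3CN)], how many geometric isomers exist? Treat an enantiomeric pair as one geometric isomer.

Placing the ligands in turn and identifying arrangements related by rotation or reflection leaves 15 distinct geometric isomers.

15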